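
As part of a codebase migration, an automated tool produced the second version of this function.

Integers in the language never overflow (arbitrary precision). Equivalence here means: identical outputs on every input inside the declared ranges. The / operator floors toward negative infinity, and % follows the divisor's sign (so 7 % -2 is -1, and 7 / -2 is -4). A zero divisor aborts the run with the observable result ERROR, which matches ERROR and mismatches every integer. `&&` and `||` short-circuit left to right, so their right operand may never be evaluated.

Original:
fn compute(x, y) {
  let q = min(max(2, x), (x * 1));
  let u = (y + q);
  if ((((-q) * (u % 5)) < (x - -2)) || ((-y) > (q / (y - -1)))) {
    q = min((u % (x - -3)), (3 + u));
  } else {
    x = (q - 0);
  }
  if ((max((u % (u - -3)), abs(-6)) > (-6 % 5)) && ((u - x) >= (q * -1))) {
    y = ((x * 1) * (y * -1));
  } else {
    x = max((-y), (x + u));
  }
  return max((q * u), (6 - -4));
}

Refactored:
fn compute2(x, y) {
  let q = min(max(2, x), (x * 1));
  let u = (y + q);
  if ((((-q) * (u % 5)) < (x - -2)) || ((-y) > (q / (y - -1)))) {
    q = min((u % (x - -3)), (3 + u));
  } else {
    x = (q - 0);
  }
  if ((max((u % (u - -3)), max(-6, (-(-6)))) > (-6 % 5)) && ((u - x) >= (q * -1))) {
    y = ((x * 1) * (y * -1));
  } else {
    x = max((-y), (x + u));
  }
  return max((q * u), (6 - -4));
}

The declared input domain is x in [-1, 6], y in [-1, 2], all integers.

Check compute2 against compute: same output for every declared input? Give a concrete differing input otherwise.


The two versions differ — the changes include constant usage differs, plus min/max/abs usage differs.
One worked example (x=2, y=2) — compute: q := 2 | u := 4 | ((((-q) * (u % 5)) < (x - -2)) || ((-y) > (q / (y - -1)))): true | q := 4 | ((max((u % (u - -3)), abs(-6)) > (-6 % 5)) && ((u - x) >= (q * -1))): true | y := -4 | result 16; compute2: q := 2 | u := 4 | ((((-q) * (u % 5)) < (x - -2)) || ((-y) > (q / (y - -1)))): true | q := 4 | ((max((u % (u - -3)), max(-6, (-(-6)))) > (-6 % 5)) && ((u - x) >= (q * -1))): true | y := -4 | result 16; agreement on 16.
Every one of the 32 inputs gives matching results.
verdict: equivalent


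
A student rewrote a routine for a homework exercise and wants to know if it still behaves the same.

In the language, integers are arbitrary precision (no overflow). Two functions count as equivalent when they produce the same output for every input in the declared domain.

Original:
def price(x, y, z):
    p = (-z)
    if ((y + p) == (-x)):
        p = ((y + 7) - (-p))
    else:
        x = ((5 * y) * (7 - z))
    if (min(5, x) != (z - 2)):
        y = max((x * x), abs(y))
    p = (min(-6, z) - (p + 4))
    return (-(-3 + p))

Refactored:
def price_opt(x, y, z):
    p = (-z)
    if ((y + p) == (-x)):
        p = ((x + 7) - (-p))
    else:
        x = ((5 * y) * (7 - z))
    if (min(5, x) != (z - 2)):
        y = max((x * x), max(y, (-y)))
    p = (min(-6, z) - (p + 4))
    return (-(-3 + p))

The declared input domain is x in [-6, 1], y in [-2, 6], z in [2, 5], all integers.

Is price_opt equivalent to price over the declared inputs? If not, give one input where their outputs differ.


Evaluate both at x=-4, y=6, z=2.
price: p = -2; ((y + p) == (-x)) -> true; p = 11; (min(5, x) != (z - 2)) -> true; y = 16; p = -21; return 24
price_opt: p = -2; ((y + p) == (-x)) -> true; p = 1; (min(5, x) != (z - 2)) -> true; y = 16; p = -11; return 14
24 vs 14 — the two versions disagree here.
verdict: not equivalent; witness: x=-4, y=6, z=2


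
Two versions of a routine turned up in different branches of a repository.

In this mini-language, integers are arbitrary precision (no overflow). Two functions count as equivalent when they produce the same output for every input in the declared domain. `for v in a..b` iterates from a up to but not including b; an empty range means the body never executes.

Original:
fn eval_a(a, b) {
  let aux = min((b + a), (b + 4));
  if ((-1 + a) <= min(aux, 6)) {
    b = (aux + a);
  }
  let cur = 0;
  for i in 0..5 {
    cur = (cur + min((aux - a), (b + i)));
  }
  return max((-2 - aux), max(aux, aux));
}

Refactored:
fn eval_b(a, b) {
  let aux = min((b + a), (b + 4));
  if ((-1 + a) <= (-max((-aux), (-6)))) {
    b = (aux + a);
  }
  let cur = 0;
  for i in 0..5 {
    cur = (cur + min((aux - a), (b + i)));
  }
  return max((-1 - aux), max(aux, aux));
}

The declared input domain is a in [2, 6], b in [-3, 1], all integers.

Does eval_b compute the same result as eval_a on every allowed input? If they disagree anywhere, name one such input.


Not equivalent: a=2, b=-3 separates them (-1 vs 0).
eval_a: aux := -1 | ((-1 + a) <= min(aux, 6)): false | cur := 0 | iter i=0: | cur := -3 | iter i=1: | cur := -6 | iter i=2: | cur := -9 | iter i=3: | cur := -12 | iter i=4: | cur := -15 | result -1
eval_b: aux := -1 | ((-1 + a) <= (-max((-aux), (-6)))): false | cur := 0 | iter i=0: | cur := -3 | iter i=1: | cur := -6 | iter i=2: | cur := -9 | iter i=3: | cur := -12 | iter i=4: | cur := -15 | result 0
verdict: not equivalent; witness: a=2, b=-3


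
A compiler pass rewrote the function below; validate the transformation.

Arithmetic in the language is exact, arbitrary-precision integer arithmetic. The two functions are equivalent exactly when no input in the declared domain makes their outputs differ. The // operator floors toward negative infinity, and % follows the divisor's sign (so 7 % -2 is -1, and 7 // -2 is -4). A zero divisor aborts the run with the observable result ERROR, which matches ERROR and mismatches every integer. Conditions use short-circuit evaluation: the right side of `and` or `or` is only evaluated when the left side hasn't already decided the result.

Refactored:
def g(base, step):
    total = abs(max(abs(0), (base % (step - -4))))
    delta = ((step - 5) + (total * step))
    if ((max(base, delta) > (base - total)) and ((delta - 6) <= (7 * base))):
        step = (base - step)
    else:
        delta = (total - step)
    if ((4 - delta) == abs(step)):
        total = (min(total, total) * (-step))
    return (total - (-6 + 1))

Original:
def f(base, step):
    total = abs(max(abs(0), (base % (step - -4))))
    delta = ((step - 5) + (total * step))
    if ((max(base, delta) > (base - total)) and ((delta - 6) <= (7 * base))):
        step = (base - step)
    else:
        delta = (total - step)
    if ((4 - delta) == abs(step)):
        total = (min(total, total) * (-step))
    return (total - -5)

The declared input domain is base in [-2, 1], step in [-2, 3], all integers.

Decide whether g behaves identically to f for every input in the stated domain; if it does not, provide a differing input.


Although arithmetic usage differs, constant usage differs, 24/24 inputs agree.
verdict: equivalent


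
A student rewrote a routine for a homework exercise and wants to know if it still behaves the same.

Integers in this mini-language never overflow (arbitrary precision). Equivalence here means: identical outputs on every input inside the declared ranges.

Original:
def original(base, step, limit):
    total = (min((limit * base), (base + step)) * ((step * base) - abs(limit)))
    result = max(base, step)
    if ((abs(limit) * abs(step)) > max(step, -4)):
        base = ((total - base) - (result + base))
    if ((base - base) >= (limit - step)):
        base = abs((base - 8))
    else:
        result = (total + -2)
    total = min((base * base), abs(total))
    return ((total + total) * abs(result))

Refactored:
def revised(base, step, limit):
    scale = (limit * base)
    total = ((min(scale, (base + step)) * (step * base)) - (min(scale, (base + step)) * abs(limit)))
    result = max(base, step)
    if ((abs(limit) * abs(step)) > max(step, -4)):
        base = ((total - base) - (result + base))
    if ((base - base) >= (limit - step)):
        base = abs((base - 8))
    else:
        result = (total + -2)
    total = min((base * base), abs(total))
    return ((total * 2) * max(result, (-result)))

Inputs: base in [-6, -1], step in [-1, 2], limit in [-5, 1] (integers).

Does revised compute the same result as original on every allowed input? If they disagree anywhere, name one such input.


Behavior is preserved: although constant usage differs, and local variable names differ, and statement counts differ, and arithmetic usage differs, and min/max/abs usage differs, the outputs never diverge.
Spot check at base=-1, step=2, limit=-1 — original: total := -3 | result := 2 | ((abs(limit) * abs(step)) > max(step, -4)): false | ((base - base) >= (limit - step)): true | base := 9 | total := 3 | result 12. revised: scale := 1 | total := -3 | result := 2 | ((abs(limit) * abs(step)) > max(step, -4)): false | ((base - base) >= (limit - step)): true | base := 9 | total := 3 | result 12. Both give 12.
Across all 168 domain points the two functions coincide.
verdict: equivalent


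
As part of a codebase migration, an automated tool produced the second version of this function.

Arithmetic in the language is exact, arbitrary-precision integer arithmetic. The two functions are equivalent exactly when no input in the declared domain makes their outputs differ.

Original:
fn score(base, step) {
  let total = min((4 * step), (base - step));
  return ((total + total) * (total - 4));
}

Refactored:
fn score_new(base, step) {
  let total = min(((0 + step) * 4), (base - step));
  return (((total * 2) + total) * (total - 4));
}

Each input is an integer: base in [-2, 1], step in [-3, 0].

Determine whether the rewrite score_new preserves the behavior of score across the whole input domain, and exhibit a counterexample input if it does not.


Consider the input base=-2, step=-3.
score: total = -12; return 384
score_new: total = -12; return 576
384 vs 576 — the two versions disagree here.
verdict: not equivalent; witness: base=-2, step=-3


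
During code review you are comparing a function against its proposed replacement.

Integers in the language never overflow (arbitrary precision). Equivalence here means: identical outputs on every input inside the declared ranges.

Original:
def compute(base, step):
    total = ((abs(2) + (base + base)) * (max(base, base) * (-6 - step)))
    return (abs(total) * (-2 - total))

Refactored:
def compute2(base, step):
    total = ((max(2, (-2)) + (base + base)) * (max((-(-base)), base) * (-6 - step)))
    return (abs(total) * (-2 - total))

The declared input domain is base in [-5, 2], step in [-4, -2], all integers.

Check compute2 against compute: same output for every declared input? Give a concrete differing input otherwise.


Differences: min/max/abs usage differs; constant usage differs — yet all 24 inputs agree.
verdict: equivalent


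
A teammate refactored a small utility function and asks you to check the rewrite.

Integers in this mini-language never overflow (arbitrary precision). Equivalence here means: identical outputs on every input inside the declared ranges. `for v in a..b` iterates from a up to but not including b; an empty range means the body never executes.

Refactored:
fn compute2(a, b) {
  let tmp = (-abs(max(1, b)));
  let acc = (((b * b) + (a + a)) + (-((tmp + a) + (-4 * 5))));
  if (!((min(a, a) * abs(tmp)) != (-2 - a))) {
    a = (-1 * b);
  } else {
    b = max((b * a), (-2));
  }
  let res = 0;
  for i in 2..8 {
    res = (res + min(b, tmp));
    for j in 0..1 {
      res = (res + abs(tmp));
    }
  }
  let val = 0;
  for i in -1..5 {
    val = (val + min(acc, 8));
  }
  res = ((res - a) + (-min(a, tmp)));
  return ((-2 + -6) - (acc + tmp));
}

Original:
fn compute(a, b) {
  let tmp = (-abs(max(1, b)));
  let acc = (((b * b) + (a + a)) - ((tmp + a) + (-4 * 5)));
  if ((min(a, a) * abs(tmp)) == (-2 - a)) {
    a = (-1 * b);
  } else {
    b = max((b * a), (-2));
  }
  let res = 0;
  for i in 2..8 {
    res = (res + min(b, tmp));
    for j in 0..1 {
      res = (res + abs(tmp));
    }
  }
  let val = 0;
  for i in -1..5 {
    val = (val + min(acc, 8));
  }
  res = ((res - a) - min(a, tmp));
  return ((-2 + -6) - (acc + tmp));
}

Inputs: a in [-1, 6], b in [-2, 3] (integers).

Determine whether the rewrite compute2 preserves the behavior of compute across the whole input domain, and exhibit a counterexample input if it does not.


The two are interchangeable: comparison usage differs, plus arithmetic usage differs, plus boolean connective usage differs, and every declared input agrees.
As a probe, take a=5, b=1: compute runs tmp = -1; acc = 27; ((min(a, a) * abs(tmp)) == (-2 - a)) -> false; b = 5; res = 0; [i=2]; res = -1; [j=0]; res = 0; [i=3]; res = -1; [j=0]; res = 0; [i=4]; res = -1; [j=0]; res = 0; [i=5]; res = -1; [j=0]; res = 0; [i=6]; res = -1; [j=0]; res = 0; [i=7]; res = -1; [j=0]; res = 0; val = 0; [i=-1]; val = 8; [i=0]; val = 16; [i=1]; val = 24; [i=2]; val = 32; [i=3]; val = 40; [i=4]; val = 48; res = -4; return -34; compute2 runs tmp = -1; acc = 27; (!((min(a, a) * abs(tmp)) != (-2 - a))) -> false; b = 5; res = 0; [i=2]; res = -1; [j=0]; res = 0; [i=3]; res = -1; [j=0]; res = 0; [i=4]; res = -1; [j=0]; res = 0; [i=5]; res = -1; [j=0]; res = 0; [i=6]; res = -1; [j=0]; res = 0; [i=7]; res = -1; [j=0]; res = 0; val = 0; [i=-1]; val = 8; [i=0]; val = 16; [i=1]; val = 24; [i=2]; val = 32; [i=3]; val = 40; [i=4]; val = 48; res = -4; return -34; both end at -34.
Across all 48 domain points the two functions coincide.
verdict: equivalent


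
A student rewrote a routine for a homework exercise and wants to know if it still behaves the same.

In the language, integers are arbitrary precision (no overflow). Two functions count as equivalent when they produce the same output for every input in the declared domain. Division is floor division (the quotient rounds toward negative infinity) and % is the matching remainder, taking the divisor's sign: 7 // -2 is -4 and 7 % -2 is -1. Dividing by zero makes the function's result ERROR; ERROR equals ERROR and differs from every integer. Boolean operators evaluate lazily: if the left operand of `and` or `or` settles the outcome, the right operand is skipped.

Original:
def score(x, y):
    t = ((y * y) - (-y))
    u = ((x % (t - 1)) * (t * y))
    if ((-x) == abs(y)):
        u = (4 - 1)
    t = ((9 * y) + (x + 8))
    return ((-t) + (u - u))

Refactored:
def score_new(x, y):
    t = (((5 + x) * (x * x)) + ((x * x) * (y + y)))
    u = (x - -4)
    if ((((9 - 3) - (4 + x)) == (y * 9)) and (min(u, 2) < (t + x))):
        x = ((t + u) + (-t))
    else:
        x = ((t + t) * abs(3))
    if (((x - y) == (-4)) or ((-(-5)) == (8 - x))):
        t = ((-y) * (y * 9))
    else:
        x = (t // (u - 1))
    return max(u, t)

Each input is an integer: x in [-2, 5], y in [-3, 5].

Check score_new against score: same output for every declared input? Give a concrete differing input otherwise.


There is a counterexample at x=-2, y=-3: 21 on one side, 2 on the other.
score: t := 6 | u := -54 | ((-x) == abs(y)): false | t := -21 | result 21
score_new: t := -12 | u := 2 | ((((9 - 3) - (4 + x)) == (y * 9)) and (min(u, 2) < (t + x))): false | x := -72 | (((x - y) == (-4)) or ((-(-5)) == (8 - x))): false | x := -12 | result 2
verdict: not equivalent; witness: x=-2, y=-3


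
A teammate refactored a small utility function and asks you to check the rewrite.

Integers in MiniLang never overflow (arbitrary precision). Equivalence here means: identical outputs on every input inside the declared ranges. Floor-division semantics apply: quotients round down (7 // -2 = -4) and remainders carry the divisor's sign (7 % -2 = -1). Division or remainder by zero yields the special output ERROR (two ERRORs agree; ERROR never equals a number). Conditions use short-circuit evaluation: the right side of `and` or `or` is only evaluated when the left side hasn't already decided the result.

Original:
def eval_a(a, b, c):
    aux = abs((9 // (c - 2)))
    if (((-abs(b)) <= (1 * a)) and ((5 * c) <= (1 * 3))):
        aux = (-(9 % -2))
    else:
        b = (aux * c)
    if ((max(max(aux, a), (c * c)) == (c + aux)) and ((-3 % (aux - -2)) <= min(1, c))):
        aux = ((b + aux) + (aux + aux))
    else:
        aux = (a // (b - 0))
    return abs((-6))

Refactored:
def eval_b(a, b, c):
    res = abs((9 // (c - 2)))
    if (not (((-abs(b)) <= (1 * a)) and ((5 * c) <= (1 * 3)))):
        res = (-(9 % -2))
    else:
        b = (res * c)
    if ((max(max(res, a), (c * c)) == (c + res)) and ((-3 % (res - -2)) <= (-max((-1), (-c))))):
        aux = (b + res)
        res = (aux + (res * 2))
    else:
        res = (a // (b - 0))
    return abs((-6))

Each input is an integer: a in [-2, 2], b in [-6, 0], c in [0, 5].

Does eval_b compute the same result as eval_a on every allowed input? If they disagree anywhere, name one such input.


Take a=-2, b=-6, c=0.
eval_a: aux := 5 | (((-abs(b)) <= (1 * a)) and ((5 * c) <= (1 * 3))): true | aux := 1 | ((max(max(aux, a), (c * c)) == (c + aux)) and ((-3 % (aux - -2)) <= min(1, c))): true | aux := -3 | result 6
eval_b: res := 5 | (not (((-abs(b)) <= (1 * a)) and ((5 * c) <= (1 * 3)))): false | b := 0 | ((max(max(res, a), (c * c)) == (c + res)) and ((-3 % (res - -2)) <= (-max((-1), (-c))))): false | divide-by-zero, output ERROR
6 and ERROR differ, so these are not the same function on this domain.
verdict: not equivalent; witness: a=-2, b=-6, c=0


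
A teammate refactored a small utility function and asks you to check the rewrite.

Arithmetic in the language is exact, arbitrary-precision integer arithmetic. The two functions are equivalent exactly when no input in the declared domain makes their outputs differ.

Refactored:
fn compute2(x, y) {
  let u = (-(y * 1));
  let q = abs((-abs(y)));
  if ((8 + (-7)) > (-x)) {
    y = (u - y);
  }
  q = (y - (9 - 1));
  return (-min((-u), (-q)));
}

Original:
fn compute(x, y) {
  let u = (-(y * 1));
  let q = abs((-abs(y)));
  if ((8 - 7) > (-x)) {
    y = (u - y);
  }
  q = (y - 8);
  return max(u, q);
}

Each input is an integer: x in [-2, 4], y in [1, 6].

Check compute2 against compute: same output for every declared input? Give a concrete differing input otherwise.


Behavior is preserved: although constant usage differs, arithmetic usage differs, min/max/abs usage differs, the outputs never diverge.
One worked example (x=1, y=6) — compute: u := -6 | q := 6 | ((8 - 7) > (-x)): true | y := -12 | q := -20 | result -6; compute2: u := -6 | q := 6 | ((8 + (-7)) > (-x)): true | y := -12 | q := -20 | result -6; agreement on -6.
An exhaustive pass over the 42 declared inputs shows identical outputs.
verdict: equivalent


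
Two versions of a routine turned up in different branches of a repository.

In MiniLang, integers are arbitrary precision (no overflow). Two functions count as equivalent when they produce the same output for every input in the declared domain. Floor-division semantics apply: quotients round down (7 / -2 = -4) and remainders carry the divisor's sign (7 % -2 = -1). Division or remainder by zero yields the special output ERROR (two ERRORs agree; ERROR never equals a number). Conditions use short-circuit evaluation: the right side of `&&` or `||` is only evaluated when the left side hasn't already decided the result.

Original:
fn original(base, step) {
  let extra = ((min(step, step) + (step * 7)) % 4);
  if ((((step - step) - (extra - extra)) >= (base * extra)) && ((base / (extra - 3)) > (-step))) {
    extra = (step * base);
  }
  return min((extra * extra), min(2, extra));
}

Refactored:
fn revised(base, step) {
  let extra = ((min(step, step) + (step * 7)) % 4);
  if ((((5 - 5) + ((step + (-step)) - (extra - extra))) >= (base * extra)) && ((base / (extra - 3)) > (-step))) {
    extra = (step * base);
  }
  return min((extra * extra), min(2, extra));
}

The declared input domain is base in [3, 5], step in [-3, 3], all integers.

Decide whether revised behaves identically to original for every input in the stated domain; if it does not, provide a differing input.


Side by side, the visible changes include: constant usage differs, arithmetic usage differs.
Spot check at base=3, step=3 — original: extra becomes 0; next ((((step - step) - (extra - extra)) >= (base * extra)) && ((base / (extra - 3)) > (-step))) evaluates to true; next extra becomes 9; next final value 2. revised: extra becomes 0; next ((((5 - 5) + ((step + (-step)) - (extra - extra))) >= (base * extra)) && ((base / (extra - 3)) > (-step))) evaluates to true; next extra becomes 9; next final value 2. Both give 2.
Every one of the 21 inputs gives matching results.
verdict: equivalent


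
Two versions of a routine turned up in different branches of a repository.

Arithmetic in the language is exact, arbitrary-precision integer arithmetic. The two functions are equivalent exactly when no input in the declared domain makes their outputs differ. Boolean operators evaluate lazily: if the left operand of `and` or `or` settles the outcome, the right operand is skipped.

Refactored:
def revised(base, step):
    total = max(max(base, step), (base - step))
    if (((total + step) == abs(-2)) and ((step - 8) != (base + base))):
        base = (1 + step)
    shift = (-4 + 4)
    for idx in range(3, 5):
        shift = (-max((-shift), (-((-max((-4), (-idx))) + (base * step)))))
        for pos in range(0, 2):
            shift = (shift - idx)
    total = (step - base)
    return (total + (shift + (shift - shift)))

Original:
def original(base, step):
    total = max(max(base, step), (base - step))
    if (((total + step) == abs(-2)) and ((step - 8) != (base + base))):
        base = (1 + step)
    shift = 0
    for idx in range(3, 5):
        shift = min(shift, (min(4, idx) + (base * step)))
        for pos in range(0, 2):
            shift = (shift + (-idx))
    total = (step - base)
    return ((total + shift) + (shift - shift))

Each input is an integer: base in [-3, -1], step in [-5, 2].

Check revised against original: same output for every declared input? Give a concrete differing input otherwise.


This is a faithful refactor — min/max/abs usage differs; and arithmetic usage differs; and constant usage differs, but the computed results match everywhere.
As a probe, take base=-2, step=2: original runs total := 2 | (((total + step) == abs(-2)) and ((step - 8) != (base + base))): false | shift := 0 | iter idx=3: | shift := -1 | iter pos=0: | shift := -4 | iter pos=1: | shift := -7 | iter idx=4: | shift := -7 | iter pos=0: | shift := -11 | iter pos=1: | shift := -15 | total := 4 | result -11; revised runs total := 2 | (((total + step) == abs(-2)) and ((step - 8) != (base + base))): false | shift := 0 | iter idx=3: | shift := -1 | iter pos=0: | shift := -4 | iter pos=1: | shift := -7 | iter idx=4: | shift := -7 | iter pos=0: | shift := -11 | iter pos=1: | shift := -15 | total := 4 | result -11; both end at -11.
Sweeping the whole domain (24 inputs) finds no disagreement.
verdict: equivalent


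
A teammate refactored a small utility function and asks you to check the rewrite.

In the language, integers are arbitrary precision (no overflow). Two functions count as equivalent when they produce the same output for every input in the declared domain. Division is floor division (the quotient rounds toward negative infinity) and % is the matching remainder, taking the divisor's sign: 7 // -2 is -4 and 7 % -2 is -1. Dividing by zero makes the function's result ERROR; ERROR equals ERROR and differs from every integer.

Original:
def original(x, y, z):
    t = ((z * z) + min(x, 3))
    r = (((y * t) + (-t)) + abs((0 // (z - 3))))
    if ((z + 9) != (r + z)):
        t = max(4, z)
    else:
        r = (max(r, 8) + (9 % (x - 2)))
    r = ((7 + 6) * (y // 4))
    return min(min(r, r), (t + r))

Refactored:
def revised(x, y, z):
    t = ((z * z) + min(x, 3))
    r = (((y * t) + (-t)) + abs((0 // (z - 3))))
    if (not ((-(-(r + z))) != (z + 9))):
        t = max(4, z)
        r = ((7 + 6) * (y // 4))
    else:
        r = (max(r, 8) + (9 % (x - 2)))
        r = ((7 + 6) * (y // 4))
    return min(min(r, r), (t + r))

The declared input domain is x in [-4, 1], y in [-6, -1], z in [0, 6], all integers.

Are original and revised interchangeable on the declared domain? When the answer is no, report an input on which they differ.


x=-4, y=-6, z=0 yields -26 from original but -30 from revised.
verdict: not equivalent; witness: x=-4, y=-6, z=0


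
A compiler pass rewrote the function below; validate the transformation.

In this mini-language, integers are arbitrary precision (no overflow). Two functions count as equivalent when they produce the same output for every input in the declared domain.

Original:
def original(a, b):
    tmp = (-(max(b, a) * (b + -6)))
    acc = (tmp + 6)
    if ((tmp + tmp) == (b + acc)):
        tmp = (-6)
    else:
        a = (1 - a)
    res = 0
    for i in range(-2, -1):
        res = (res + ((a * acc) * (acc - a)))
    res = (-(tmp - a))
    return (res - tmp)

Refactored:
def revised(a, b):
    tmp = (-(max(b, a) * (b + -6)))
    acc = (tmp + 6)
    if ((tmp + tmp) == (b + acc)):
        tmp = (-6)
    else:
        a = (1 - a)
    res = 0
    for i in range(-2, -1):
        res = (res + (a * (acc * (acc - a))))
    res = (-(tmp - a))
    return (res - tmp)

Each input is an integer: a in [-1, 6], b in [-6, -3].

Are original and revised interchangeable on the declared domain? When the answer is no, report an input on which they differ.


This is a faithful refactor — same computation, different form, but the computed results match everywhere.
One worked example (a=5, b=-6) — original: tmp := 60 | acc := 66 | ((tmp + tmp) == (b + acc)): false | a := -4 | res := 0 | iter i=-2: | res := -18480 | res := -64 | result -124; revised: tmp := 60 | acc := 66 | ((tmp + tmp) == (b + acc)): false | a := -4 | res := 0 | iter i=-2: | res := -18480 | res := -64 | result -124; agreement on -124.
Checked all 32 inputs in the declared domain: the outputs agree on every one.
verdict: equivalent


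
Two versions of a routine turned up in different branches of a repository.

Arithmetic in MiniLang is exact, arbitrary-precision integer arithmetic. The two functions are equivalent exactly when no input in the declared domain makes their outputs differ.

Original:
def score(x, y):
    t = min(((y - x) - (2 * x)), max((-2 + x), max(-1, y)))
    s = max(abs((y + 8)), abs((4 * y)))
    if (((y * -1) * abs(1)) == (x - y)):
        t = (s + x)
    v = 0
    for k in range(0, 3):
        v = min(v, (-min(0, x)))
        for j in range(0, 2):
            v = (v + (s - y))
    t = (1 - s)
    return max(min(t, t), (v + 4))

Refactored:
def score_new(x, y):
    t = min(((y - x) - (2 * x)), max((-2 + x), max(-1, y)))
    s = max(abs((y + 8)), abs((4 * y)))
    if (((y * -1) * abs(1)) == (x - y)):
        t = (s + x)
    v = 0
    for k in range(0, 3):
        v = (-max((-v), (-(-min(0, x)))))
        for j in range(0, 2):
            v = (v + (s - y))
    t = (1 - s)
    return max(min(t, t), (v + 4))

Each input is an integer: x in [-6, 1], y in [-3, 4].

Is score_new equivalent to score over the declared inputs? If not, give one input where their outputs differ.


Equivalent — the differences include min/max/abs usage differs, yet no declared input distinguishes the two.
Tracing x=-6, y=1: score: t becomes 1; next s becomes 9; next (((y * -1) * abs(1)) == (x - y)) evaluates to false; next v becomes 0; next at k=0:; next v becomes 0; next at j=0:; next v becomes 8; next at j=1:; next v becomes 16; next at k=1:; next v becomes 6; next at j=0:; next v becomes 14; next at j=1:; next v becomes 22; next at k=2:; next v becomes 6; next at j=0:; next v becomes 14; next at j=1:; next v becomes 22; next t becomes -8; next final value 26 | score_new: t becomes 1; next s becomes 9; next (((y * -1) * abs(1)) == (x - y)) evaluates to false; next v becomes 0; next at k=0:; next v becomes 0; next at j=0:; next v becomes 8; next at j=1:; next v becomes 16; next at k=1:; next v becomes 6; next at j=0:; next v becomes 14; next at j=1:; next v becomes 22; next at k=2:; next v becomes 6; next at j=0:; next v becomes 14; next at j=1:; next v becomes 22; next t becomes -8; next final value 26 — matching result 26.
Checked all 64 inputs in the declared domain: the outputs agree on every one.
verdict: equivalent


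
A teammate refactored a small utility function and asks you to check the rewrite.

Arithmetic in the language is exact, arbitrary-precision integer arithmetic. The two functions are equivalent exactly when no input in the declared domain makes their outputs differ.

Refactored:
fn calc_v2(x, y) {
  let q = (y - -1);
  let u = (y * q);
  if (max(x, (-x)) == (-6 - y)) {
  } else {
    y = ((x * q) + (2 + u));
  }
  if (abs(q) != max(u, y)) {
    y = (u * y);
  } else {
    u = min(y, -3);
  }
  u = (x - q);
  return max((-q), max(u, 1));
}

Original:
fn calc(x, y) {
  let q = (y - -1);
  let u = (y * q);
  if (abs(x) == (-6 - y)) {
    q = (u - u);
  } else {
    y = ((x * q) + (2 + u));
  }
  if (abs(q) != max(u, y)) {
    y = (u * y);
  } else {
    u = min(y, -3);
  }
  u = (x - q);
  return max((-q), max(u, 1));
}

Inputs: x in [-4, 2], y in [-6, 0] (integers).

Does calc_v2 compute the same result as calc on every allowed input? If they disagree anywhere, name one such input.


The rewrite breaks on x=0, y=-6, where the results are 1 and 5.
calc: q = -5; u = 30; (abs(x) == (-6 - y)) -> true; q = 0; (abs(q) != max(u, y)) -> true; y = -180; u = 0; return 1
calc_v2: q = -5; u = 30; (max(x, (-x)) == (-6 - y)) -> true; (abs(q) != max(u, y)) -> true; y = -180; u = 5; return 5
verdict: not equivalent; witness: x=0, y=-6


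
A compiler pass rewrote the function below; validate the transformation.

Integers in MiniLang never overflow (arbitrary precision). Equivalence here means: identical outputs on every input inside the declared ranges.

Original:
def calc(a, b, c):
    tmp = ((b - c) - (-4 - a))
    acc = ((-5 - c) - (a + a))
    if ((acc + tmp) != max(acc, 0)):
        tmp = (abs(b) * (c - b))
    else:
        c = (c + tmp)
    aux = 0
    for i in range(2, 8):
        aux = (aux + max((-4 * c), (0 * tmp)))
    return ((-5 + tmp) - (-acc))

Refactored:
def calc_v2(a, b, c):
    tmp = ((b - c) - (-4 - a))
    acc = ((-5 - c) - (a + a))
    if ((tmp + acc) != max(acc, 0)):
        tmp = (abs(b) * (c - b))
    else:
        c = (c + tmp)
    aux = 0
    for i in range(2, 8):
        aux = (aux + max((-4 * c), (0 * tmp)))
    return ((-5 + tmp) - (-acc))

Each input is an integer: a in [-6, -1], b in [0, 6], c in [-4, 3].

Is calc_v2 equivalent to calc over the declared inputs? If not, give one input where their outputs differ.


Changes here: same computation, different form; the full 336-point sweep finds no disagreement.
verdict: equivalent


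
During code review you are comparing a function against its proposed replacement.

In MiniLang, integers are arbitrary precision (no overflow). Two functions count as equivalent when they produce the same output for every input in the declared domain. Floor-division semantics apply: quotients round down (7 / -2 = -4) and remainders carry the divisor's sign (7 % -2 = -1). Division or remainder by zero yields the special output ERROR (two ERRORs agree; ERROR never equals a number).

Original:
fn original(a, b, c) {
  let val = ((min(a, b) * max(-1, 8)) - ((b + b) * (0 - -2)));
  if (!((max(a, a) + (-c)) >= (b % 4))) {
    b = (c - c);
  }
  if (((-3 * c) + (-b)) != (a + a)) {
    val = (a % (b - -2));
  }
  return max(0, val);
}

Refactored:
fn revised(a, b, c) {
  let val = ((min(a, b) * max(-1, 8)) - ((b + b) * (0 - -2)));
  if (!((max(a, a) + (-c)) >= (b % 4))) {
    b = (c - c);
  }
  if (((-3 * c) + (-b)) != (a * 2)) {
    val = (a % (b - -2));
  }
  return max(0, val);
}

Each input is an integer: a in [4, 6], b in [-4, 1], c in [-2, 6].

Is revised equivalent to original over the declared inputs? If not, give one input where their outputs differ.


The two are interchangeable: arithmetic usage differs, constant usage differs, and every declared input agrees.
Spot check at a=6, b=0, c=0 — original: val := 0 | (!((max(a, a) + (-c)) >= (b % 4))): false | (((-3 * c) + (-b)) != (a + a)): true | val := 0 | result 0. revised: val := 0 | (!((max(a, a) + (-c)) >= (b % 4))): false | (((-3 * c) + (-b)) != (a * 2)): true | val := 0 | result 0. Both give 0.
Sweeping the whole domain (162 inputs) finds no disagreement.
verdict: equivalent


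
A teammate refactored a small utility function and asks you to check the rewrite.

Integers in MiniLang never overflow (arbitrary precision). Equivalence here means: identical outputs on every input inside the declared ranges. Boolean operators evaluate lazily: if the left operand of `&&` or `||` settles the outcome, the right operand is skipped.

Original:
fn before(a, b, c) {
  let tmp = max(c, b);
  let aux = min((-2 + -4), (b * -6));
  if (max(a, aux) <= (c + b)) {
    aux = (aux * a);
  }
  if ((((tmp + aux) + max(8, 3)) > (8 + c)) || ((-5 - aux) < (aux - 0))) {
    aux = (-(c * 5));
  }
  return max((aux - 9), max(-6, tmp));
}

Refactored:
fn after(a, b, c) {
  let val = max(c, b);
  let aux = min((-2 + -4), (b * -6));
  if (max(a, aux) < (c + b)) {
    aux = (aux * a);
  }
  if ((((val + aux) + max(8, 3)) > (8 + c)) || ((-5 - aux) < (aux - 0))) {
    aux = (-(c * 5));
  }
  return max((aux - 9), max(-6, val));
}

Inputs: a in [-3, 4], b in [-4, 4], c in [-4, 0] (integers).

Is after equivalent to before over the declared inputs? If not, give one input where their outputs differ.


These are not equivalent — on a=-3, b=-1, c=-2 the outputs split (1 vs -1).
before: tmp=-1, then aux=-6, then (max(a, aux) <= (c + b)) is true, then aux=18, then ((((tmp + aux) + max(8, 3)) > (8 + c)) || ((-5 - aux) < (aux - 0))) is true, then aux=10, then returns 1
after: val=-1, then aux=-6, then (max(a, aux) < (c + b)) is false, then ((((val + aux) + max(8, 3)) > (8 + c)) || ((-5 - aux) < (aux - 0))) is false, then returns -1
verdict: not equivalent; witness: a=-3, b=-1, c=-2


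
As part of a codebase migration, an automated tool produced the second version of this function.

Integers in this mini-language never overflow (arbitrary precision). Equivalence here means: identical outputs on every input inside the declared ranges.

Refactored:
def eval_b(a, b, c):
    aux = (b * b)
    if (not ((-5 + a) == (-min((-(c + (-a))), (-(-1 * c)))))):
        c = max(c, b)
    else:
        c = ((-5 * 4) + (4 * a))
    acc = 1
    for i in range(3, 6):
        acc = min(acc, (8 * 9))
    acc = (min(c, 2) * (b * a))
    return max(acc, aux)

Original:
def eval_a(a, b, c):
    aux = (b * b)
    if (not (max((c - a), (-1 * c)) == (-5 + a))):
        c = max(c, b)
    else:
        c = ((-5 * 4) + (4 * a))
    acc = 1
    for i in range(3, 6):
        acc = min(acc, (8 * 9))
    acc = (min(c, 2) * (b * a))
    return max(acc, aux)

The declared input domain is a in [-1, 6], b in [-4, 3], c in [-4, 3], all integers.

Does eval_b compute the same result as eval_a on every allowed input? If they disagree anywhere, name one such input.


Comparing the listings, the differences include: arithmetic usage differs; and min/max/abs usage differs.
One worked example (a=1, b=-1, c=-3) — eval_a: aux becomes 1; next (not (max((c - a), (-1 * c)) == (-5 + a))) evaluates to true; next c becomes -1; next acc becomes 1; next at i=3:; next acc becomes 1; next at i=4:; next acc becomes 1; next at i=5:; next acc becomes 1; next acc becomes 1; next final value 1; eval_b: aux becomes 1; next (not ((-5 + a) == (-min((-(c + (-a))), (-(-1 * c)))))) evaluates to true; next c becomes -1; next acc becomes 1; next at i=3:; next acc becomes 1; next at i=4:; next acc becomes 1; next at i=5:; next acc becomes 1; next acc becomes 1; next final value 1; agreement on 1.
Across all 512 domain points the two functions coincide.
verdict: equivalent


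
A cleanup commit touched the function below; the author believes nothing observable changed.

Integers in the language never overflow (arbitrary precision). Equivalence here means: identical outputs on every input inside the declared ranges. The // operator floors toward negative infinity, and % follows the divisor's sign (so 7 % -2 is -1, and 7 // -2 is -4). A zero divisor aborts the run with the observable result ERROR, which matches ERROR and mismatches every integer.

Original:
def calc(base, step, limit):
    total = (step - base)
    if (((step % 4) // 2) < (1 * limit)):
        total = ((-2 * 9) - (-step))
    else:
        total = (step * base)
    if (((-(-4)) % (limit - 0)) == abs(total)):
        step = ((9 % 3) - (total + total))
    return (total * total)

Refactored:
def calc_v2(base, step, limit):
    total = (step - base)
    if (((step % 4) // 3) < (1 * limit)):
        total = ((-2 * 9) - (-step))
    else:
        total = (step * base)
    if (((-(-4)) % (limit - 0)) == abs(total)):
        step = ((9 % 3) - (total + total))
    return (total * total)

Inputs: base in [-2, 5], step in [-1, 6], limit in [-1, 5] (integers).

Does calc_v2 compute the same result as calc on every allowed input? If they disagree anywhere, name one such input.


These are not equivalent — on base=-2, step=2, limit=1 the outputs split (16 vs 256).
calc: total=4, then (((step % 4) // 2) < (1 * limit)) is false, then total=-4, then (((-(-4)) % (limit - 0)) == abs(total)) is false, then returns 16
calc_v2: total=4, then (((step % 4) // 3) < (1 * limit)) is true, then total=-16, then (((-(-4)) % (limit - 0)) == abs(total)) is false, then returns 256
verdict: not equivalent; witness: base=-2, step=2, limit=1


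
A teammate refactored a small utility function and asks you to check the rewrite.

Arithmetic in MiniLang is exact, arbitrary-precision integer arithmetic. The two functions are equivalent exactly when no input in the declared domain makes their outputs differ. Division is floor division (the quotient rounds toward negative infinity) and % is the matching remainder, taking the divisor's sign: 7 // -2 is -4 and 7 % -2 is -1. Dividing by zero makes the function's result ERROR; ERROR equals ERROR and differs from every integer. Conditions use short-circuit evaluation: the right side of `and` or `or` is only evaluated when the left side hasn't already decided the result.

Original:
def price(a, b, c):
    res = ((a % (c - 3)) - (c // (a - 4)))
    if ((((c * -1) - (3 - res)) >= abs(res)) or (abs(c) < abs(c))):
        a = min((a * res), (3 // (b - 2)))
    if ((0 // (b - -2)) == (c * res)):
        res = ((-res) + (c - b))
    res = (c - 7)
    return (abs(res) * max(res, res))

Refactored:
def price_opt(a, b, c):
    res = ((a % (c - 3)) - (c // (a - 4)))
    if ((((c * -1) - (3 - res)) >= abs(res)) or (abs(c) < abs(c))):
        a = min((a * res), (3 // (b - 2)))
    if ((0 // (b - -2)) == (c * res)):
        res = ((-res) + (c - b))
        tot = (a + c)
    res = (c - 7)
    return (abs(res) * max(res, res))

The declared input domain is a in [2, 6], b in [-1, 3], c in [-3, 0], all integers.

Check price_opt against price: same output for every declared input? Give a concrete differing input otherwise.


Behavior is preserved: although statement counts differ; arithmetic usage differs; local variable names differ, the outputs never diverge.
Spot check at a=2, b=3, c=-3 — price: res = -5; ((((c * -1) - (3 - res)) >= abs(res)) or (abs(c) < abs(c))) -> false; ((0 // (b - -2)) == (c * res)) -> false; res = -10; return -100. price_opt: res = -5; ((((c * -1) - (3 - res)) >= abs(res)) or (abs(c) < abs(c))) -> false; ((0 // (b - -2)) == (c * res)) -> false; res = -10; return -100. Both give -100.
Sweeping the whole domain (100 inputs) finds no disagreement.
verdict: equivalent


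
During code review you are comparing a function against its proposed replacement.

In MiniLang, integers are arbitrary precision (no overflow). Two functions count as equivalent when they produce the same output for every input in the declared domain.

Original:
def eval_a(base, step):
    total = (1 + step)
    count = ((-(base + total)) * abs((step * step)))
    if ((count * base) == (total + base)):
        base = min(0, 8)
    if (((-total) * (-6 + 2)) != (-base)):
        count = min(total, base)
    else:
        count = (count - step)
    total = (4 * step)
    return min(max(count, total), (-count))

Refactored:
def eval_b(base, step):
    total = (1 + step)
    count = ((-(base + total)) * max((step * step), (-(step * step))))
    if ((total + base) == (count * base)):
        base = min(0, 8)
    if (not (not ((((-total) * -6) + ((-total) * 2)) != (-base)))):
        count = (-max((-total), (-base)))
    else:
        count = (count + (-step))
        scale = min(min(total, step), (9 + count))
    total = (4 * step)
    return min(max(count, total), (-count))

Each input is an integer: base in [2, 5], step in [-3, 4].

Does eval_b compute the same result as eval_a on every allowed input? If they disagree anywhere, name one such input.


Changes here: arithmetic usage differs, and constant usage differs, and local variable names differ, and boolean connective usage differs, and min/max/abs usage differs, and statement counts differ; the full 32-point sweep finds no disagreement.
verdict: equivalent
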